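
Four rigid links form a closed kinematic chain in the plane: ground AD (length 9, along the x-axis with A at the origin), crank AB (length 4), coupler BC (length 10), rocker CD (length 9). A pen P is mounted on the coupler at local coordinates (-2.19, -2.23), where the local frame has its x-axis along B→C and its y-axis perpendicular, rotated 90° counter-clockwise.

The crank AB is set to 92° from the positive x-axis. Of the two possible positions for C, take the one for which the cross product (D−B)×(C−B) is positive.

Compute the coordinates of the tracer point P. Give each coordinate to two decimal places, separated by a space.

-0.92 0.97

A=(0,0), D=(9.00,0)
B = A + 4.00·(cos92°, sin92°) = (-0.1396, 3.9976)
|BD| = 9.9756
circle(B,10.00) ∩ circle(D,9.00): a=5.9401, h=8.0446
  candidates: C₊=(8.5264,8.9875) cross=80.249; C₋=(2.0790,-5.7532) cross=-80.249
  mode + wants cross > 0 → take C=(8.5264,8.9875) (cross=80.249)
ex = (C−B)/|BC| = (0.8666,0.4990); ey = (-0.4990,0.8666)
P = B + -2.19·ex + -2.23·ey = (-0.9247,0.9722)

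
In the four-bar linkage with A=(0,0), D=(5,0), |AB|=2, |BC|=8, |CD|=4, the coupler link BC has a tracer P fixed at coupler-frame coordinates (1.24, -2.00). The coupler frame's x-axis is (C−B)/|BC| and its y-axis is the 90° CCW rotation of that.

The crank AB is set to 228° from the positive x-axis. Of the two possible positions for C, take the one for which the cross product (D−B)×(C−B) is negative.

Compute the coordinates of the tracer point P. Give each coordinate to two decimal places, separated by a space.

-0.72 -3.76

A=(0,0), D=(5.00,0)
B = A + 2.00·(cos228°, sin228°) = (-1.3383, -1.4863)
|BD| = 6.5102
circle(B,8.00) ∩ circle(D,4.00): a=6.9416, h=3.9767
  candidates: C₊=(4.5122,3.9701) cross=25.889; C₋=(6.3279,-3.7731) cross=-25.889
  mode - wants cross < 0 → take C=(6.3279,-3.7731) (cross=-25.889)
ex = (C−B)/|BC| = (0.9583,-0.2859); ey = (0.2859,0.9583)
P = B + 1.24·ex + -2.00·ey = (-0.7217,-3.7573)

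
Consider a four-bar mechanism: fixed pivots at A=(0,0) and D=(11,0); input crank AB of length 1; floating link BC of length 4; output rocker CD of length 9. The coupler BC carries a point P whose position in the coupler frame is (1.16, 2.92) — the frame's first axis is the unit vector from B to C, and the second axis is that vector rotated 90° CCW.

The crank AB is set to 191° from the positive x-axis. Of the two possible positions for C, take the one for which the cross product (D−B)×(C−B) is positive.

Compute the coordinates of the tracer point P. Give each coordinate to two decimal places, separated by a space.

A=(0,0), D=(11.00,0)
B = A + 1.00·(cos191°, sin191°) = (-0.9816, -0.1908)
|BD| = 11.9831
circle(B,4.00) ∩ circle(D,9.00): a=3.2794, h=2.2903
  candidates: C₊=(2.2609,2.1514) cross=27.445; C₋=(2.3339,-2.4286) cross=-27.445
  mode + wants cross > 0 → take C=(2.2609,2.1514) (cross=27.445)
ex = (C−B)/|BC| = (0.8106,0.5855); ey = (-0.5855,0.8106)
P = B + 1.16·ex + 2.92·ey = (-1.7511,2.8555)

-1.75 2.86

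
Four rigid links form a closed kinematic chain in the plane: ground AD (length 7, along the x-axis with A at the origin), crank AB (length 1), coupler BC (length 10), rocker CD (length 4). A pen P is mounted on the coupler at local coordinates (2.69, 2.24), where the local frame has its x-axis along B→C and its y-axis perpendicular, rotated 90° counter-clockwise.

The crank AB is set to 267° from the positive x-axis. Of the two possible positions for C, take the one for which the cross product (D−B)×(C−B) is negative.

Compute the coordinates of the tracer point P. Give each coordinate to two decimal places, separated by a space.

3.01 0.69

A=(0,0), D=(7.00,0)
B = A + 1.00·(cos267°, sin267°) = (-0.0523, -0.9986)
|BD| = 7.1227
circle(B,10.00) ∩ circle(D,4.00): a=9.4580, h=3.2475
  candidates: C₊=(8.8569,3.5429) cross=23.131; C₋=(9.7676,-2.8880) cross=-23.131
  mode - wants cross < 0 → take C=(9.7676,-2.8880) (cross=-23.131)
ex = (C−B)/|BC| = (0.9820,-0.1889); ey = (0.1889,0.9820)
P = B + 2.69·ex + 2.24·ey = (3.0124,0.6928)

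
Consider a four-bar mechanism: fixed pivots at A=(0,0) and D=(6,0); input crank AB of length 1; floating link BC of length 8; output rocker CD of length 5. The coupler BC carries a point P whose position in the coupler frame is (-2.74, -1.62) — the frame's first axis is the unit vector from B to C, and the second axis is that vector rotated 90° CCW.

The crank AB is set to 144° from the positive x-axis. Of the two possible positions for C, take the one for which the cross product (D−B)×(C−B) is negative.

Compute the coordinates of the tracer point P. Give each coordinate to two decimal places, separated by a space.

A=(0,0), D=(6.00,0)
B = A + 1.00·(cos144°, sin144°) = (-0.8090, 0.5878)
|BD| = 6.8343
circle(B,8.00) ∩ circle(D,5.00): a=6.2704, h=4.9681
  candidates: C₊=(5.8654,4.9982) cross=33.954; C₋=(5.0109,-4.9012) cross=-33.954
  mode - wants cross < 0 → take C=(5.0109,-4.9012) (cross=-33.954)
ex = (C−B)/|BC| = (0.7275,-0.6861); ey = (0.6861,0.7275)
P = B + -2.74·ex + -1.62·ey = (-3.9138,1.2892)

-3.91 1.29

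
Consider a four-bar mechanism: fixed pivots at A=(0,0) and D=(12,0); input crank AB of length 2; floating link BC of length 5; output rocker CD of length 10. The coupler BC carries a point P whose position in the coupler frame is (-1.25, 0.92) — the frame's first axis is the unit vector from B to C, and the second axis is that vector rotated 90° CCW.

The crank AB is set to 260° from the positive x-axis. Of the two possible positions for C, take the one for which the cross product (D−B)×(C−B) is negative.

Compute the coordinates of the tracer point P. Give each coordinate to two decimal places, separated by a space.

A=(0,0), D=(12.00,0)
B = A + 2.00·(cos260°, sin260°) = (-0.3473, -1.9696)
|BD| = 12.5034
circle(B,5.00) ∩ circle(D,10.00): a=3.2525, h=3.7975
  candidates: C₊=(2.2664,2.2928) cross=47.482; C₋=(3.4628,-5.2074) cross=-47.482
  mode - wants cross < 0 → take C=(3.4628,-5.2074) (cross=-47.482)
ex = (C−B)/|BC| = (0.7620,-0.6475); ey = (0.6475,0.7620)
P = B + -1.25·ex + 0.92·ey = (-0.7041,-0.4591)

-0.70 -0.46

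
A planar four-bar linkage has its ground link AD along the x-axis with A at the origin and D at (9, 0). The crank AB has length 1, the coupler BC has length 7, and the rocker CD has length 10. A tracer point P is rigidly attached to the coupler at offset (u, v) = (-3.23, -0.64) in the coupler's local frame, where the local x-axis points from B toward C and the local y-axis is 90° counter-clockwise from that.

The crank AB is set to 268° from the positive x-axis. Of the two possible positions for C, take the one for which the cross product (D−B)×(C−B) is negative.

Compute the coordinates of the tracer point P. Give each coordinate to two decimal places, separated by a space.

-1.78 1.80

A=(0,0), D=(9.00,0)
B = A + 1.00·(cos268°, sin268°) = (-0.0349, -0.9994)
|BD| = 9.0900
circle(B,7.00) ∩ circle(D,10.00): a=1.7397, h=6.7804
  candidates: C₊=(0.9488,5.9311) cross=61.634; C₋=(2.4397,-7.5474) cross=-61.634
  mode - wants cross < 0 → take C=(2.4397,-7.5474) (cross=-61.634)
ex = (C−B)/|BC| = (0.3535,-0.9354); ey = (0.9354,0.3535)
P = B + -3.23·ex + -0.64·ey = (-1.7754,1.7958)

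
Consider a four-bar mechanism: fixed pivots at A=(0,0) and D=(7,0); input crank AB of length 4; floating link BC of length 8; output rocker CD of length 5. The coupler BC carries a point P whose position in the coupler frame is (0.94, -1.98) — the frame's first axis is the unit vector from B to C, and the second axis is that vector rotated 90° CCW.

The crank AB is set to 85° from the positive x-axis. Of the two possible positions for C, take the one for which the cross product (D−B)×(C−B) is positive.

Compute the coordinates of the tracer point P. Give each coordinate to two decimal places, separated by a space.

1.49 2.11

A=(0,0), D=(7.00,0)
B = A + 4.00·(cos85°, sin85°) = (0.3486, 3.9848)
|BD| = 7.7537
circle(B,8.00) ∩ circle(D,5.00): a=6.3918, h=4.8110
  candidates: C₊=(8.3042,4.8269) cross=37.302; C₋=(3.3593,-3.4271) cross=-37.302
  mode + wants cross > 0 → take C=(8.3042,4.8269) (cross=37.302)
ex = (C−B)/|BC| = (0.9944,0.1053); ey = (-0.1053,0.9944)
P = B + 0.94·ex + -1.98·ey = (1.4918,2.1147)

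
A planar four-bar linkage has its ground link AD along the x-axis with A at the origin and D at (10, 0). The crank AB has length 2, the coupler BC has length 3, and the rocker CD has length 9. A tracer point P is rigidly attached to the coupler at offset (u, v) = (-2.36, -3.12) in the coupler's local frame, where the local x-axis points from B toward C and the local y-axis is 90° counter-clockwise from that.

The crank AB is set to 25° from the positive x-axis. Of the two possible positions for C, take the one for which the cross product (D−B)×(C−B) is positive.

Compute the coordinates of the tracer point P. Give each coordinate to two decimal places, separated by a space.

A=(0,0), D=(10.00,0)
B = A + 2.00·(cos25°, sin25°) = (1.8126, 0.8452)
|BD| = 8.2309
circle(B,3.00) ∩ circle(D,9.00): a=-0.2583, h=2.9889
  candidates: C₊=(1.8626,3.8448) cross=24.601; C₋=(1.2487,-2.1013) cross=-24.601
  mode + wants cross > 0 → take C=(1.8626,3.8448) (cross=24.601)
ex = (C−B)/|BC| = (0.0167,0.9999); ey = (-0.9999,0.0167)
P = B + -2.36·ex + -3.12·ey = (4.8929,-1.5664)

4.89 -1.57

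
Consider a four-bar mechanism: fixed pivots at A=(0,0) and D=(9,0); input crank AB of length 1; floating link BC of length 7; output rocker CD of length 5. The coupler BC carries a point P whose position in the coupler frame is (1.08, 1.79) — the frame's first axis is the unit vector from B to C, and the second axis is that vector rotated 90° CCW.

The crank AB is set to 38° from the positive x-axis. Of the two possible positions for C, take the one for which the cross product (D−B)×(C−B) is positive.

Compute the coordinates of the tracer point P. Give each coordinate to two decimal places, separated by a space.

0.72 2.71

A=(0,0), D=(9.00,0)
B = A + 1.00·(cos38°, sin38°) = (0.7880, 0.6157)
|BD| = 8.2350
circle(B,7.00) ∩ circle(D,5.00): a=5.5747, h=4.2335
  candidates: C₊=(6.6636,4.4206) cross=34.863; C₋=(6.0306,-4.0228) cross=-34.863
  mode + wants cross > 0 → take C=(6.6636,4.4206) (cross=34.863)
ex = (C−B)/|BC| = (0.8394,0.5436); ey = (-0.5436,0.8394)
P = B + 1.08·ex + 1.79·ey = (0.7216,2.7052)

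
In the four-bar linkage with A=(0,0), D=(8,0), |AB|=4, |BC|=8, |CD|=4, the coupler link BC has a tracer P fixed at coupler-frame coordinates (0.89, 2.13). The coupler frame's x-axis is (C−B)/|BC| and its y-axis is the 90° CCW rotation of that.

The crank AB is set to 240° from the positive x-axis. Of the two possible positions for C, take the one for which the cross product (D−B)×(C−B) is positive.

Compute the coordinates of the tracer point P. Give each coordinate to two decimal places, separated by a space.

A=(0,0), D=(8.00,0)
B = A + 4.00·(cos240°, sin240°) = (-2.0000, -3.4641)
|BD| = 10.5830
circle(B,8.00) ∩ circle(D,4.00): a=7.5593, h=2.6186
  candidates: C₊=(4.2857,1.4846) cross=27.713; C₋=(6.0000,-3.4641) cross=-27.713
  mode + wants cross > 0 → take C=(4.2857,1.4846) (cross=27.713)
ex = (C−B)/|BC| = (0.7857,0.6186); ey = (-0.6186,0.7857)
P = B + 0.89·ex + 2.13·ey = (-2.6183,-1.2400)

-2.62 -1.24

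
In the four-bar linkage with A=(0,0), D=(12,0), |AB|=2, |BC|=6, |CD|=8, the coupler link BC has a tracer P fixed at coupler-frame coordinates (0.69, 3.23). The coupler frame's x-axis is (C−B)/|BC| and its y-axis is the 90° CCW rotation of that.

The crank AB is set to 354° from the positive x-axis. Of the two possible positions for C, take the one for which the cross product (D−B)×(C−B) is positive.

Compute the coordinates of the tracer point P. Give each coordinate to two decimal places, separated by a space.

A=(0,0), D=(12.00,0)
B = A + 2.00·(cos354°, sin354°) = (1.9890, -0.2091)
|BD| = 10.0131
circle(B,6.00) ∩ circle(D,8.00): a=3.6084, h=4.7937
  candidates: C₊=(5.4966,4.6589) cross=48.000; C₋=(5.6967,-4.9264) cross=-48.000
  mode + wants cross > 0 → take C=(5.4966,4.6589) (cross=48.000)
ex = (C−B)/|BC| = (0.5846,0.8113); ey = (-0.8113,0.5846)
P = B + 0.69·ex + 3.23·ey = (-0.2282,2.2390)

-0.23 2.24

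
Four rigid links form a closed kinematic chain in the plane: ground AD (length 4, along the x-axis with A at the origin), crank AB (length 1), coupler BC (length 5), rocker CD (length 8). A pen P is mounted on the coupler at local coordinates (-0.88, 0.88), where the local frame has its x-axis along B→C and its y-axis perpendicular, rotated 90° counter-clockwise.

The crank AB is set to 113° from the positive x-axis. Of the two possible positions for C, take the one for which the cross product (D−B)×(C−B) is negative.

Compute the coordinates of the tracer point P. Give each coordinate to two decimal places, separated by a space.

0.84 1.10

A=(0,0), D=(4.00,0)
B = A + 1.00·(cos113°, sin113°) = (-0.3907, 0.9205)
|BD| = 4.4862
circle(B,5.00) ∩ circle(D,8.00): a=-2.1036, h=4.5360
  candidates: C₊=(-1.5188,5.7916) cross=20.349; C₋=(-3.3803,-3.0873) cross=-20.349
  mode - wants cross < 0 → take C=(-3.3803,-3.0873) (cross=-20.349)
ex = (C−B)/|BC| = (-0.5979,-0.8016); ey = (0.8016,-0.5979)
P = B + -0.88·ex + 0.88·ey = (0.8408,1.0997)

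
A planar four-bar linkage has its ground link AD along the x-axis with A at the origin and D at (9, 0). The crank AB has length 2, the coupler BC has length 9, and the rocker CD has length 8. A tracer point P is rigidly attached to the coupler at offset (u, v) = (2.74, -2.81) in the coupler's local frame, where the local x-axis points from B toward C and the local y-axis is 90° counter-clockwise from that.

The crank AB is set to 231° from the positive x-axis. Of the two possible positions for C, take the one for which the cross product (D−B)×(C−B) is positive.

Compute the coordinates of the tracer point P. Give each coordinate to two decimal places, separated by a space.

A=(0,0), D=(9.00,0)
B = A + 2.00·(cos231°, sin231°) = (-1.2586, -1.5543)
|BD| = 10.3757
circle(B,9.00) ∩ circle(D,8.00): a=6.0071, h=6.7019
  candidates: C₊=(3.6767,5.9718) cross=69.537; C₋=(5.6846,-7.2807) cross=-69.537
  mode + wants cross > 0 → take C=(3.6767,5.9718) (cross=69.537)
ex = (C−B)/|BC| = (0.5484,0.8362); ey = (-0.8362,0.5484)
P = B + 2.74·ex + -2.81·ey = (2.5937,-0.8039)

2.59 -0.80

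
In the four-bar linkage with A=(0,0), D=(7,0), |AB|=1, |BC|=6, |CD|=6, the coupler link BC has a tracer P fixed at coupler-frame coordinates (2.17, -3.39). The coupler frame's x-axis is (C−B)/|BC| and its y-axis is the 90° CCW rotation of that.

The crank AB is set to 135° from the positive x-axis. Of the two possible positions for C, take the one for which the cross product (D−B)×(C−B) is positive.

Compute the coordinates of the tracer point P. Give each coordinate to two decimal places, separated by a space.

A=(0,0), D=(7.00,0)
B = A + 1.00·(cos135°, sin135°) = (-0.7071, 0.7071)
|BD| = 7.7395
circle(B,6.00) ∩ circle(D,6.00): a=3.8697, h=4.5853
  candidates: C₊=(3.5654,4.9197) cross=35.488; C₋=(2.7275,-4.2126) cross=-35.488
  mode + wants cross > 0 → take C=(3.5654,4.9197) (cross=35.488)
ex = (C−B)/|BC| = (0.7121,0.7021); ey = (-0.7021,0.7121)
P = B + 2.17·ex + -3.39·ey = (3.2182,-0.1833)

3.22 -0.18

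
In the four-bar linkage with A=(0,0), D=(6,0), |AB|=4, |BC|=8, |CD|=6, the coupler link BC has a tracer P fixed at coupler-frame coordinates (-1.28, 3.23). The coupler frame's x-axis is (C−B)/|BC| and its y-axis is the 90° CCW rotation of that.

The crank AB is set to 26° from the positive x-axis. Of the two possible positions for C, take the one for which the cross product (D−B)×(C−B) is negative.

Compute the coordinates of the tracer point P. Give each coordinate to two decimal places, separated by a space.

A=(0,0), D=(6.00,0)
B = A + 4.00·(cos26°, sin26°) = (3.5952, 1.7535)
|BD| = 2.9762
circle(B,8.00) ∩ circle(D,6.00): a=6.1921, h=5.0654
  candidates: C₊=(11.5828,2.1983) cross=15.076; C₋=(5.6141,-5.9876) cross=-15.076
  mode - wants cross < 0 → take C=(5.6141,-5.9876) (cross=-15.076)
ex = (C−B)/|BC| = (0.2524,-0.9676); ey = (0.9676,0.2524)
P = B + -1.28·ex + 3.23·ey = (6.3976,3.8072)

6.40 3.81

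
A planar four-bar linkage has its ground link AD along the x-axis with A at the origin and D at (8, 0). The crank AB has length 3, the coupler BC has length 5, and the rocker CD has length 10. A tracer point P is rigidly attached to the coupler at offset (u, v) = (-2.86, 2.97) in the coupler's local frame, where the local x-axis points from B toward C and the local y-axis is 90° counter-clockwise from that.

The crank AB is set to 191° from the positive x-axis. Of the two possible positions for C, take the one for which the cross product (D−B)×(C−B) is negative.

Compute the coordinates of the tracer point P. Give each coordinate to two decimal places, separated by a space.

A=(0,0), D=(8.00,0)
B = A + 3.00·(cos191°, sin191°) = (-2.9449, -0.5724)
|BD| = 10.9598
circle(B,5.00) ∩ circle(D,10.00): a=2.0583, h=4.5567
  candidates: C₊=(-1.1273,4.0855) cross=49.940; C₋=(-0.6514,-5.0154) cross=-49.940
  mode - wants cross < 0 → take C=(-0.6514,-5.0154) (cross=-49.940)
ex = (C−B)/|BC| = (0.4587,-0.8886); ey = (0.8886,0.4587)
P = B + -2.86·ex + 2.97·ey = (-1.6177,3.3313)

-1.62 3.33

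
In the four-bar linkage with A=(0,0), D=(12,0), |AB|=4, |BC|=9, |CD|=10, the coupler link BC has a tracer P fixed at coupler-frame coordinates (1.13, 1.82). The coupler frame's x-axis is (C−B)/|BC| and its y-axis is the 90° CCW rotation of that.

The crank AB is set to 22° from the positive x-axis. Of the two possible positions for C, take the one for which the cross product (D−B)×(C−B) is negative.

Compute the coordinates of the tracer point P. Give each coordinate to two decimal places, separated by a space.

A=(0,0), D=(12.00,0)
B = A + 4.00·(cos22°, sin22°) = (3.7087, 1.4984)
|BD| = 8.4256
circle(B,9.00) ∩ circle(D,10.00): a=3.0853, h=8.4547
  candidates: C₊=(8.2484,9.2696) cross=71.235; C₋=(5.2412,-7.3701) cross=-71.235
  mode - wants cross < 0 → take C=(5.2412,-7.3701) (cross=-71.235)
ex = (C−B)/|BC| = (0.1703,-0.9854); ey = (0.9854,0.1703)
P = B + 1.13·ex + 1.82·ey = (5.6946,0.6948)

5.69 0.69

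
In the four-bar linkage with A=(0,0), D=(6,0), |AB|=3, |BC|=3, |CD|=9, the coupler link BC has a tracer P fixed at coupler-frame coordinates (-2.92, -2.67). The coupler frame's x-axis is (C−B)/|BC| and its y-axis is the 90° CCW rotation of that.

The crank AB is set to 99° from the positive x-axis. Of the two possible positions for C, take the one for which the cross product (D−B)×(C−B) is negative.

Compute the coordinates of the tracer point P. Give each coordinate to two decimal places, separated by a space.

A=(0,0), D=(6.00,0)
B = A + 3.00·(cos99°, sin99°) = (-0.4693, 2.9631)
|BD| = 7.1156
circle(B,3.00) ∩ circle(D,9.00): a=-1.5015, h=2.5972
  candidates: C₊=(-0.7529,5.9496) cross=18.481; C₋=(-2.9160,1.2270) cross=-18.481
  mode - wants cross < 0 → take C=(-2.9160,1.2270) (cross=-18.481)
ex = (C−B)/|BC| = (-0.8156,-0.5787); ey = (0.5787,-0.8156)
P = B + -2.92·ex + -2.67·ey = (0.3670,6.8303)

0.37 6.83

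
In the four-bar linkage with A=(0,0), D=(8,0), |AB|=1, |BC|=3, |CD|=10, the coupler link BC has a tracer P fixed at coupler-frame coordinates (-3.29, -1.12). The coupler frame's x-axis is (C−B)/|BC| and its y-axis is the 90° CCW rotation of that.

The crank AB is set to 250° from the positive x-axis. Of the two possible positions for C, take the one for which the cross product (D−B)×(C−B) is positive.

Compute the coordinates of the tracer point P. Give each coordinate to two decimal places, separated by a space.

A=(0,0), D=(8.00,0)
B = A + 1.00·(cos250°, sin250°) = (-0.3420, -0.9397)
|BD| = 8.3948
circle(B,3.00) ∩ circle(D,10.00): a=-1.2226, h=2.7396
  candidates: C₊=(-1.8636,1.6458) cross=22.998; C₋=(-1.2503,-3.7989) cross=-22.998
  mode + wants cross > 0 → take C=(-1.8636,1.6458) (cross=22.998)
ex = (C−B)/|BC| = (-0.5072,0.8618); ey = (-0.8618,-0.5072)
P = B + -3.29·ex + -1.12·ey = (2.2919,-3.2070)

2.29 -3.21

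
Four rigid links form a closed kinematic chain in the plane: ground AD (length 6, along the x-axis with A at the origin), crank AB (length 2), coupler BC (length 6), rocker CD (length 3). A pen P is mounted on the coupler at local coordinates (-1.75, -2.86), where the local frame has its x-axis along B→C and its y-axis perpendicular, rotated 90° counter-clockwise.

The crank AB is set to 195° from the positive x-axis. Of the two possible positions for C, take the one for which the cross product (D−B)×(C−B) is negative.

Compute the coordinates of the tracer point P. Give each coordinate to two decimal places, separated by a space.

A=(0,0), D=(6.00,0)
B = A + 2.00·(cos195°, sin195°) = (-1.9319, -0.5176)
|BD| = 7.9487
circle(B,6.00) ∩ circle(D,3.00): a=5.6727, h=1.9545
  candidates: C₊=(3.6016,1.8021) cross=15.535; C₋=(3.8561,-2.0985) cross=-15.535
  mode - wants cross < 0 → take C=(3.8561,-2.0985) (cross=-15.535)
ex = (C−B)/|BC| = (0.9647,-0.2635); ey = (0.2635,0.9647)
P = B + -1.75·ex + -2.86·ey = (-4.3736,-2.8155)

-4.37 -2.82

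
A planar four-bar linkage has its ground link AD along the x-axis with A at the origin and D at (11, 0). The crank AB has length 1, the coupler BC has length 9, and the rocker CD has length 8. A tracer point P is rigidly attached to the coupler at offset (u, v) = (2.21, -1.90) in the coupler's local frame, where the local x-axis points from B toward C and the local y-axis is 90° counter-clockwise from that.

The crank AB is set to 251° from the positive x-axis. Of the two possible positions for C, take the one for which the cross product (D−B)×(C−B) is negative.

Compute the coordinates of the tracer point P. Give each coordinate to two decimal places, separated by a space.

A=(0,0), D=(11.00,0)
B = A + 1.00·(cos251°, sin251°) = (-0.3256, -0.9455)
|BD| = 11.3650
circle(B,9.00) ∩ circle(D,8.00): a=6.4304, h=6.2968
  candidates: C₊=(5.5587,5.8645) cross=71.563; C₋=(6.6064,-6.6855) cross=-71.563
  mode - wants cross < 0 → take C=(6.6064,-6.6855) (cross=-71.563)
ex = (C−B)/|BC| = (0.7702,-0.6378); ey = (0.6378,0.7702)
P = B + 2.21·ex + -1.90·ey = (0.1648,-3.8184)

0.16 -3.82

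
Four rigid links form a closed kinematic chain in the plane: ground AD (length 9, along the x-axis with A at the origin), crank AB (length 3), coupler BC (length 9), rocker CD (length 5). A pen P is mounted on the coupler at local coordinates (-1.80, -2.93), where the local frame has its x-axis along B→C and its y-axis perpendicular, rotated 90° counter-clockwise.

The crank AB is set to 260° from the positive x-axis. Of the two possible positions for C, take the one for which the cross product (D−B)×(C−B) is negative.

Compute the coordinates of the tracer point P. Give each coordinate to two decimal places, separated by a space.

-2.92 -5.41

A=(0,0), D=(9.00,0)
B = A + 3.00·(cos260°, sin260°) = (-0.5209, -2.9544)
|BD| = 9.9688
circle(B,9.00) ∩ circle(D,5.00): a=7.7932, h=4.5018
  candidates: C₊=(5.5879,3.6548) cross=44.878; C₋=(8.2563,-4.9444) cross=-44.878
  mode - wants cross < 0 → take C=(8.2563,-4.9444) (cross=-44.878)
ex = (C−B)/|BC| = (0.9752,-0.2211); ey = (0.2211,0.9752)
P = B + -1.80·ex + -2.93·ey = (-2.9242,-5.4139)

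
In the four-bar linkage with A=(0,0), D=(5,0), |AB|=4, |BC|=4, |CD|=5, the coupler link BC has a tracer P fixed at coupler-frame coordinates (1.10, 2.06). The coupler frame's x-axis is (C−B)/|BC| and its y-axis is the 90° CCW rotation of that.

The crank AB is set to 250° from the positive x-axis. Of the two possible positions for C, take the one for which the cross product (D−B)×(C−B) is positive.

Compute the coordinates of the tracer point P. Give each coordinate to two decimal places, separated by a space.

A=(0,0), D=(5.00,0)
B = A + 4.00·(cos250°, sin250°) = (-1.3681, -3.7588)
|BD| = 7.3946
circle(B,4.00) ∩ circle(D,5.00): a=3.0888, h=2.5415
  candidates: C₊=(-0.0000,0.0000) cross=18.794; C₋=(2.5838,-4.3774) cross=-18.794
  mode + wants cross > 0 → take C=(-0.0000,0.0000) (cross=18.794)
ex = (C−B)/|BC| = (0.3420,0.9397); ey = (-0.9397,0.3420)
P = B + 1.10·ex + 2.06·ey = (-2.9276,-2.0205)

-2.93 -2.02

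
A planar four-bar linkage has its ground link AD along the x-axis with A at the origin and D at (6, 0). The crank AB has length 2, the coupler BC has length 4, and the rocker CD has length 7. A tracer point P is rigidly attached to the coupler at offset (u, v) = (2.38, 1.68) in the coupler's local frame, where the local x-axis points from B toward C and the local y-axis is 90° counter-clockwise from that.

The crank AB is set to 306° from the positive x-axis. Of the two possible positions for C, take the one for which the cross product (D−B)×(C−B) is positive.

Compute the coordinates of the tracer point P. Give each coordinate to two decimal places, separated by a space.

-1.44 -0.33

A=(0,0), D=(6.00,0)
B = A + 2.00·(cos306°, sin306°) = (1.1756, -1.6180)
|BD| = 5.0885
circle(B,4.00) ∩ circle(D,7.00): a=-0.6983, h=3.9386
  candidates: C₊=(-0.7389,1.8941) cross=20.042; C₋=(1.7659,-5.5742) cross=-20.042
  mode + wants cross > 0 → take C=(-0.7389,1.8941) (cross=20.042)
ex = (C−B)/|BC| = (-0.4786,0.8780); ey = (-0.8780,-0.4786)
P = B + 2.38·ex + 1.68·ey = (-1.4386,-0.3324)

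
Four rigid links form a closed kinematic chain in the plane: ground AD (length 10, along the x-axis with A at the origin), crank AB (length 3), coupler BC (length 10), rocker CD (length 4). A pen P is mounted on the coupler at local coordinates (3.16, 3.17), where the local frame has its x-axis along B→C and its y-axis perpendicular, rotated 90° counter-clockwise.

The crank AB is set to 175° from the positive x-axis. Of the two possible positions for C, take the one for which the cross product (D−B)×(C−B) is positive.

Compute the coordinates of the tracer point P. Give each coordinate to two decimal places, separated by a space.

-0.57 4.03

A=(0,0), D=(10.00,0)
B = A + 3.00·(cos175°, sin175°) = (-2.9886, 0.2615)
|BD| = 12.9912
circle(B,10.00) ∩ circle(D,4.00): a=9.7286, h=2.3141
  candidates: C₊=(6.7846,2.3793) cross=30.063; C₋=(6.6914,-2.2480) cross=-30.063
  mode + wants cross > 0 → take C=(6.7846,2.3793) (cross=30.063)
ex = (C−B)/|BC| = (0.9773,0.2118); ey = (-0.2118,0.9773)
P = B + 3.16·ex + 3.17·ey = (-0.5716,4.0288)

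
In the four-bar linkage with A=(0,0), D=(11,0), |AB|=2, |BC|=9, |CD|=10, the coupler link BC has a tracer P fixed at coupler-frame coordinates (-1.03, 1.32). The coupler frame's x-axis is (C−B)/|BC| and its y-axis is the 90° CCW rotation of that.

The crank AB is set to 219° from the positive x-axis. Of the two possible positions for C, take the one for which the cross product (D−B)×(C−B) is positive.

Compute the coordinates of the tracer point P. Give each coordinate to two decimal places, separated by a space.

A=(0,0), D=(11.00,0)
B = A + 2.00·(cos219°, sin219°) = (-1.5543, -1.2586)
|BD| = 12.6172
circle(B,9.00) ∩ circle(D,10.00): a=5.5557, h=7.0806
  candidates: C₊=(3.2673,6.3408) cross=89.337; C₋=(4.6800,-7.7497) cross=-89.337
  mode + wants cross > 0 → take C=(3.2673,6.3408) (cross=89.337)
ex = (C−B)/|BC| = (0.5357,0.8444); ey = (-0.8444,0.5357)
P = B + -1.03·ex + 1.32·ey = (-3.2207,-1.4212)

-3.22 -1.42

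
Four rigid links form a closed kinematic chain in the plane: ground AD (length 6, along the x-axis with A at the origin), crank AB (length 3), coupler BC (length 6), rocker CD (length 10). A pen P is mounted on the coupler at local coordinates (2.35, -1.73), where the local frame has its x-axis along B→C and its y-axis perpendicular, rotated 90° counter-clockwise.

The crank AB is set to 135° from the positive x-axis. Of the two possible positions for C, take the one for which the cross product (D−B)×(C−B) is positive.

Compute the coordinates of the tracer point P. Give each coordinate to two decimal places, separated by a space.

A=(0,0), D=(6.00,0)
B = A + 3.00·(cos135°, sin135°) = (-2.1213, 2.1213)
|BD| = 8.3938
circle(B,6.00) ∩ circle(D,10.00): a=0.3846, h=5.9877
  candidates: C₊=(-0.2360,7.8174) cross=50.259; C₋=(-3.2625,-3.7692) cross=-50.259
  mode + wants cross > 0 → take C=(-0.2360,7.8174) (cross=50.259)
ex = (C−B)/|BC| = (0.3142,0.9494); ey = (-0.9494,0.3142)
P = B + 2.35·ex + -1.73·ey = (0.2595,3.8087)

0.26 3.81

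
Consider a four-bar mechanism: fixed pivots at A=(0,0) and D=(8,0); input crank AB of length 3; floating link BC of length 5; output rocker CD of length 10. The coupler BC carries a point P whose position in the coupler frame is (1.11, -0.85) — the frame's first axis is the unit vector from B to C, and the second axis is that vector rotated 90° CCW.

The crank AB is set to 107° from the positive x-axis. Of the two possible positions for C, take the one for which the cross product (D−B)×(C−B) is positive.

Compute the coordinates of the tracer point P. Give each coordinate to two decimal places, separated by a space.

0.37 3.51

A=(0,0), D=(8.00,0)
B = A + 3.00·(cos107°, sin107°) = (-0.8771, 2.8689)
|BD| = 9.3292
circle(B,5.00) ∩ circle(D,10.00): a=0.6450, h=4.9582
  candidates: C₊=(1.2613,7.3885) cross=46.256; C₋=(-1.7882,-2.0474) cross=-46.256
  mode + wants cross > 0 → take C=(1.2613,7.3885) (cross=46.256)
ex = (C−B)/|BC| = (0.4277,0.9039); ey = (-0.9039,0.4277)
P = B + 1.11·ex + -0.85·ey = (0.3660,3.5087)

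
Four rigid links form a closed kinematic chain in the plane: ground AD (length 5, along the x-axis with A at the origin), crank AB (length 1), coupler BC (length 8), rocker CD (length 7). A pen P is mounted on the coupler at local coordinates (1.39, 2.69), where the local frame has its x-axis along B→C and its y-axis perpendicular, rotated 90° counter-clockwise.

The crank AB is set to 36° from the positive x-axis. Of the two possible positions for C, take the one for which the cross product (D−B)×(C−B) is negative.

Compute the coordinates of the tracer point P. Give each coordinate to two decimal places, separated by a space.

3.82 0.26

A=(0,0), D=(5.00,0)
B = A + 1.00·(cos36°, sin36°) = (0.8090, 0.5878)
|BD| = 4.2320
circle(B,8.00) ∩ circle(D,7.00): a=3.8882, h=6.9916
  candidates: C₊=(5.6306,6.9715) cross=29.588; C₋=(3.6885,-6.8760) cross=-29.588
  mode - wants cross < 0 → take C=(3.6885,-6.8760) (cross=-29.588)
ex = (C−B)/|BC| = (0.3599,-0.9330); ey = (0.9330,0.3599)
P = B + 1.39·ex + 2.69·ey = (3.8190,0.2592)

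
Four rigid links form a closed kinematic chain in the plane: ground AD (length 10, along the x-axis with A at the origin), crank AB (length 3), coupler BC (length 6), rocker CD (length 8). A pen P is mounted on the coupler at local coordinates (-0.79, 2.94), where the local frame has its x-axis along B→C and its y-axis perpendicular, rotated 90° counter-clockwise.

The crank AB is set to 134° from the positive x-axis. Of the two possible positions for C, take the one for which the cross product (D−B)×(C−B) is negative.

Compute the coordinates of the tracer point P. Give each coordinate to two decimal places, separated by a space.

A=(0,0), D=(10.00,0)
B = A + 3.00·(cos134°, sin134°) = (-2.0840, 2.1580)
|BD| = 12.2752
circle(B,6.00) ∩ circle(D,8.00): a=4.9971, h=3.3210
  candidates: C₊=(3.4191,4.5488) cross=40.766; C₋=(2.2514,-1.9898) cross=-40.766
  mode - wants cross < 0 → take C=(2.2514,-1.9898) (cross=-40.766)
ex = (C−B)/|BC| = (0.7226,-0.6913); ey = (0.6913,0.7226)
P = B + -0.79·ex + 2.94·ey = (-0.6224,4.8285)

-0.62 4.83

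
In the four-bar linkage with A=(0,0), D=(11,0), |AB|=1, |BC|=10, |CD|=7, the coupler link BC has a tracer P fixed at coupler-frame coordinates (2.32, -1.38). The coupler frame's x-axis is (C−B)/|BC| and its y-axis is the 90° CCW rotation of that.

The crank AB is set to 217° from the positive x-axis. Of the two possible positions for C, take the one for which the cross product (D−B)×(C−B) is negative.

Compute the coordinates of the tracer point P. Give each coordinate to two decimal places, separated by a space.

0.38 -3.03

A=(0,0), D=(11.00,0)
B = A + 1.00·(cos217°, sin217°) = (-0.7986, -0.6018)
|BD| = 11.8140
circle(B,10.00) ∩ circle(D,7.00): a=8.0654, h=5.9117
  candidates: C₊=(6.9552,5.7131) cross=69.841; C₋=(7.5575,-6.0950) cross=-69.841
  mode - wants cross < 0 → take C=(7.5575,-6.0950) (cross=-69.841)
ex = (C−B)/|BC| = (0.8356,-0.5493); ey = (0.5493,0.8356)
P = B + 2.32·ex + -1.38·ey = (0.3819,-3.0294)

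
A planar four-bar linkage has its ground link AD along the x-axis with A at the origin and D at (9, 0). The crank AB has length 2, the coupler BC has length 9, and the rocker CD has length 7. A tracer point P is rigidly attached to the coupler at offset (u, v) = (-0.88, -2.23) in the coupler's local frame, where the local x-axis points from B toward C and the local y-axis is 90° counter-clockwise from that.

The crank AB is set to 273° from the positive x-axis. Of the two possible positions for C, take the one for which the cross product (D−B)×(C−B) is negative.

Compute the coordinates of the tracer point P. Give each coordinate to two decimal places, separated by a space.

-1.84 -3.40

A=(0,0), D=(9.00,0)
B = A + 2.00·(cos273°, sin273°) = (0.1047, -1.9973)
|BD| = 9.1168
circle(B,9.00) ∩ circle(D,7.00): a=6.3134, h=6.4141
  candidates: C₊=(4.8595,5.6442) cross=58.476; C₋=(7.6699,-6.8725) cross=-58.476
  mode - wants cross < 0 → take C=(7.6699,-6.8725) (cross=-58.476)
ex = (C−B)/|BC| = (0.8406,-0.5417); ey = (0.5417,0.8406)
P = B + -0.88·ex + -2.23·ey = (-1.8430,-3.3951)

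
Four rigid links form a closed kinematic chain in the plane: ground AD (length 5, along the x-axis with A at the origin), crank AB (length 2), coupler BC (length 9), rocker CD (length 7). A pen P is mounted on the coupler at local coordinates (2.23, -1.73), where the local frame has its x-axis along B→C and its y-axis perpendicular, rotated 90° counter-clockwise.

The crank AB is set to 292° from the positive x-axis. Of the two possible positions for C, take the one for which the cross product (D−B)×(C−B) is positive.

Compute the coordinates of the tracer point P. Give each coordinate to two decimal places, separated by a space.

3.04 -0.20

A=(0,0), D=(5.00,0)
B = A + 2.00·(cos292°, sin292°) = (0.7492, -1.8544)
|BD| = 4.6377
circle(B,9.00) ∩ circle(D,7.00): a=5.7688, h=6.9080
  candidates: C₊=(3.2747,6.7840) cross=32.037; C₋=(8.7990,-5.8794) cross=-32.037
  mode + wants cross > 0 → take C=(3.2747,6.7840) (cross=32.037)
ex = (C−B)/|BC| = (0.2806,0.9598); ey = (-0.9598,0.2806)
P = B + 2.23·ex + -1.73·ey = (3.0355,-0.1994)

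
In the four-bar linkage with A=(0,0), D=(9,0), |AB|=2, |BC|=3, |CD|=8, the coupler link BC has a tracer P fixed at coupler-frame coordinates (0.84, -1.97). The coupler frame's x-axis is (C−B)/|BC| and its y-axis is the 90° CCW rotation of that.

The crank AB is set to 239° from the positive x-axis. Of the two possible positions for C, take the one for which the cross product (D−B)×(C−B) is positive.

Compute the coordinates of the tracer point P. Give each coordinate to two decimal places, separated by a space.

0.98 -2.44

A=(0,0), D=(9.00,0)
B = A + 2.00·(cos239°, sin239°) = (-1.0301, -1.7143)
|BD| = 10.1755
circle(B,3.00) ∩ circle(D,8.00): a=2.3852, h=1.8196
  candidates: C₊=(1.0145,0.4811) cross=18.515; C₋=(1.6276,-3.1060) cross=-18.515
  mode + wants cross > 0 → take C=(1.0145,0.4811) (cross=18.515)
ex = (C−B)/|BC| = (0.6815,0.7318); ey = (-0.7318,0.6815)
P = B + 0.84·ex + -1.97·ey = (0.9840,-2.4422)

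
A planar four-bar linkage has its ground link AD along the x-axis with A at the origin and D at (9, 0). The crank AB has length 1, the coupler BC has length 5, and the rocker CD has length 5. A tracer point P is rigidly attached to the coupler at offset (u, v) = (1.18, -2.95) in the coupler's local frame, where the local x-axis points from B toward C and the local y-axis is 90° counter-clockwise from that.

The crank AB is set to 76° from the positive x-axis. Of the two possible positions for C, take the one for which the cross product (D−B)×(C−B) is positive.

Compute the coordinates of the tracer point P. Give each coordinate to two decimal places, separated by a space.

A=(0,0), D=(9.00,0)
B = A + 1.00·(cos76°, sin76°) = (0.2419, 0.9703)
|BD| = 8.8117
circle(B,5.00) ∩ circle(D,5.00): a=4.4058, h=2.3640
  candidates: C₊=(4.8813,2.8348) cross=20.831; C₋=(4.3606,-1.8645) cross=-20.831
  mode + wants cross > 0 → take C=(4.8813,2.8348) (cross=20.831)
ex = (C−B)/|BC| = (0.9279,0.3729); ey = (-0.3729,0.9279)
P = B + 1.18·ex + -2.95·ey = (2.4369,-1.3269)

2.44 -1.33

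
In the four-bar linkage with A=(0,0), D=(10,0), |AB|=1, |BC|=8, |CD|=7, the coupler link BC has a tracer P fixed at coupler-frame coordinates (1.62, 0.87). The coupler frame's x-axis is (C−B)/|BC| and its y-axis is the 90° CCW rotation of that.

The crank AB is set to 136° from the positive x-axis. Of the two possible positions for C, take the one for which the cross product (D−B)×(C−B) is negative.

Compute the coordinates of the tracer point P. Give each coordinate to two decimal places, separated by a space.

1.05 0.18

A=(0,0), D=(10.00,0)
B = A + 1.00·(cos136°, sin136°) = (-0.7193, 0.6947)
|BD| = 10.7418
circle(B,8.00) ∩ circle(D,7.00): a=6.0691, h=5.2121
  candidates: C₊=(5.6741,5.5034) cross=55.987; C₋=(5.0000,-4.8990) cross=-55.987
  mode - wants cross < 0 → take C=(5.0000,-4.8990) (cross=-55.987)
ex = (C−B)/|BC| = (0.7149,-0.6992); ey = (0.6992,0.7149)
P = B + 1.62·ex + 0.87·ey = (1.0471,0.1839)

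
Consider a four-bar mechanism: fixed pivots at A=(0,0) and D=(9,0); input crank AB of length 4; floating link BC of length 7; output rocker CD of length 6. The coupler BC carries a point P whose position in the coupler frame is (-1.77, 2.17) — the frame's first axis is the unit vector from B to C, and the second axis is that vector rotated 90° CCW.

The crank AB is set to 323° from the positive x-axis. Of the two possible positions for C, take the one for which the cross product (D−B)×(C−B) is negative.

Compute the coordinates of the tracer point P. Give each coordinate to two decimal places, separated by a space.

2.79 0.36

A=(0,0), D=(9.00,0)
B = A + 4.00·(cos323°, sin323°) = (3.1945, -2.4073)
|BD| = 6.2848
circle(B,7.00) ∩ circle(D,6.00): a=4.1766, h=5.6175
  candidates: C₊=(4.9010,4.3816) cross=35.304; C₋=(9.2043,-5.9965) cross=-35.304
  mode - wants cross < 0 → take C=(9.2043,-5.9965) (cross=-35.304)
ex = (C−B)/|BC| = (0.8585,-0.5128); ey = (0.5128,0.8585)
P = B + -1.77·ex + 2.17·ey = (2.7876,0.3633)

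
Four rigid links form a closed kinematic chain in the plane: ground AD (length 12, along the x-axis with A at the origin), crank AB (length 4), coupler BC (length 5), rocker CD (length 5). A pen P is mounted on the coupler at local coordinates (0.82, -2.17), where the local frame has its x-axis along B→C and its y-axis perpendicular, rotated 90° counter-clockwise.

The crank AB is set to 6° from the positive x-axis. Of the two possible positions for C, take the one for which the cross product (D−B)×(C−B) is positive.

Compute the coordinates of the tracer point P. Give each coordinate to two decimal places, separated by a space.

5.86 -0.94

A=(0,0), D=(12.00,0)
B = A + 4.00·(cos6°, sin6°) = (3.9781, 0.4181)
|BD| = 8.0328
circle(B,5.00) ∩ circle(D,5.00): a=4.0164, h=2.9780
  candidates: C₊=(8.1441,3.1830) cross=23.922; C₋=(7.8340,-2.7649) cross=-23.922
  mode + wants cross > 0 → take C=(8.1441,3.1830) (cross=23.922)
ex = (C−B)/|BC| = (0.8332,0.5530); ey = (-0.5530,0.8332)
P = B + 0.82·ex + -2.17·ey = (5.8613,-0.9365)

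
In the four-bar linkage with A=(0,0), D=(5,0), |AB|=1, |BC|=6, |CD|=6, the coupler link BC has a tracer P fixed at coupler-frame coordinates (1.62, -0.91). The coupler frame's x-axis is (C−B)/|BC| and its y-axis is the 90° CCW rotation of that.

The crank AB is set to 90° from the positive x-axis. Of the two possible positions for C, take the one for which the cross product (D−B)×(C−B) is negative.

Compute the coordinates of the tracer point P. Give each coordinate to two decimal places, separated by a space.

A=(0,0), D=(5.00,0)
B = A + 1.00·(cos90°, sin90°) = (0.0000, 1.0000)
|BD| = 5.0990
circle(B,6.00) ∩ circle(D,6.00): a=2.5495, h=5.4314
  candidates: C₊=(3.5652,5.8259) cross=27.695; C₋=(1.4348,-4.8259) cross=-27.695
  mode - wants cross < 0 → take C=(1.4348,-4.8259) (cross=-27.695)
ex = (C−B)/|BC| = (0.2391,-0.9710); ey = (0.9710,0.2391)
P = B + 1.62·ex + -0.91·ey = (-0.4962,-0.7906)

-0.50 -0.79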